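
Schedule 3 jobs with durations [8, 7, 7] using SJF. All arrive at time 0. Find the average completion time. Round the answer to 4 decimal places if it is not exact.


SJF order (ascending): [7, 7, 8]
Completion times:
  Job 1: burst=7, C=7
  Job 2: burst=7, C=14
  Job 3: burst=8, C=22
Average completion = 43/3 = 14.3333

14.3333


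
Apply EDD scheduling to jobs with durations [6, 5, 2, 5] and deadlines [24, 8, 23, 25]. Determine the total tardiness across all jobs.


Sort by due date (EDD order): [(5, 8), (2, 23), (6, 24), (5, 25)]
Compute completion times and tardiness:
  Job 1: p=5, d=8, C=5, tardiness=max(0,5-8)=0
  Job 2: p=2, d=23, C=7, tardiness=max(0,7-23)=0
  Job 3: p=6, d=24, C=13, tardiness=max(0,13-24)=0
  Job 4: p=5, d=25, C=18, tardiness=max(0,18-25)=0
Total tardiness = 0

0


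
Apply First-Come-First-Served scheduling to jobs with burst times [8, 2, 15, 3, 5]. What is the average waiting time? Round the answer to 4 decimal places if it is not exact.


FCFS order (as given): [8, 2, 15, 3, 5]
Waiting times:
  Job 1: wait = 0
  Job 2: wait = 8
  Job 3: wait = 10
  Job 4: wait = 25
  Job 5: wait = 28
Sum of waiting times = 71
Average waiting time = 71/5 = 14.2

14.2


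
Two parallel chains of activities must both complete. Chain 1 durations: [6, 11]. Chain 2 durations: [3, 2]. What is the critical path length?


Path A total = 6 + 11 = 17
Path B total = 3 + 2 = 5
Critical path = longest path = max(17, 5) = 17

17


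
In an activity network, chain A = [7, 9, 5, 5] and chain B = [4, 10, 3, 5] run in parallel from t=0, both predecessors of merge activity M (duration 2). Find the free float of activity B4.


ES(B4) = sum of predecessors on chain B = 17
EF(B4) = ES + duration = 17 + 5 = 22
Successor of B4 is M. ES(M) = max(sum(A), sum(B)) = max(26, 22) = 26
Free float = ES(successor) - EF(current) = 26 - 22 = 4

4


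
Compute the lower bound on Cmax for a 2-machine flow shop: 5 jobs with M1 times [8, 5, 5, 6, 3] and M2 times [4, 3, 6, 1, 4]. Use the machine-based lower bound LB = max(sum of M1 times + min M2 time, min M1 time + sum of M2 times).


LB1 = sum(M1 times) + min(M2 times) = 27 + 1 = 28
LB2 = min(M1 times) + sum(M2 times) = 3 + 18 = 21
Lower bound = max(LB1, LB2) = max(28, 21) = 28

28


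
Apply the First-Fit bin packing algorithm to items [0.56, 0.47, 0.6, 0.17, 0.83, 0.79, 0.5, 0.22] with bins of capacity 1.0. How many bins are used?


Place items sequentially using First-Fit:
  Item 0.56 -> new Bin 1
  Item 0.47 -> new Bin 2
  Item 0.6 -> new Bin 3
  Item 0.17 -> Bin 1 (now 0.73)
  Item 0.83 -> new Bin 4
  Item 0.79 -> new Bin 5
  Item 0.5 -> Bin 2 (now 0.97)
  Item 0.22 -> Bin 1 (now 0.95)
Total bins used = 5

5


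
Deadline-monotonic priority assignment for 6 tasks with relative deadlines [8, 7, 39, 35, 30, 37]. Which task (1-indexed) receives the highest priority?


Sort tasks by relative deadline (ascending):
  Task 2: deadline = 7
  Task 1: deadline = 8
  Task 5: deadline = 30
  Task 4: deadline = 35
  Task 6: deadline = 37
  Task 3: deadline = 39
Priority order (highest first): [2, 1, 5, 4, 6, 3]
Highest priority task = 2

2


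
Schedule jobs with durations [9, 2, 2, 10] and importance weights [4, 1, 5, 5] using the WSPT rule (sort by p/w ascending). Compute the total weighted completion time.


Compute p/w ratios and sort ascending (WSPT): [(2, 5), (2, 1), (10, 5), (9, 4)]
Compute weighted completion times:
  Job (p=2,w=5): C=2, w*C=5*2=10
  Job (p=2,w=1): C=4, w*C=1*4=4
  Job (p=10,w=5): C=14, w*C=5*14=70
  Job (p=9,w=4): C=23, w*C=4*23=92
Total weighted completion time = 176

176


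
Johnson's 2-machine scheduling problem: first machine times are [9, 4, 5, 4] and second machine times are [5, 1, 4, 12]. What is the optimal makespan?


Apply Johnson's rule:
  Group 1 (a <= b): [(4, 4, 12)]
  Group 2 (a > b): [(1, 9, 5), (3, 5, 4), (2, 4, 1)]
Optimal job order: [4, 1, 3, 2]
Schedule:
  Job 4: M1 done at 4, M2 done at 16
  Job 1: M1 done at 13, M2 done at 21
  Job 3: M1 done at 18, M2 done at 25
  Job 2: M1 done at 22, M2 done at 26
Makespan = 26

26


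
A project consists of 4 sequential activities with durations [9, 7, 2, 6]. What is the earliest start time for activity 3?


Activity 3 starts after activities 1 through 2 complete.
Predecessor durations: [9, 7]
ES = 9 + 7 = 16

16


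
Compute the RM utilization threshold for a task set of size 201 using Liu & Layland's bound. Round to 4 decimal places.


Compute 2^(1/201) = 1.0034544463
Subtract 1: 1.0034544463 - 1 = 0.0034544463
Multiply by n: 201 * 0.0034544463 = 0.6943437063
Round to 4 dp: 0.6943

0.6943


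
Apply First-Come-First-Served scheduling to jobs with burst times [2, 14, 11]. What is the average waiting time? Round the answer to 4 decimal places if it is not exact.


FCFS order (as given): [2, 14, 11]
Waiting times:
  Job 1: wait = 0
  Job 2: wait = 2
  Job 3: wait = 16
Sum of waiting times = 18
Average waiting time = 18/3 = 6.0

6.0


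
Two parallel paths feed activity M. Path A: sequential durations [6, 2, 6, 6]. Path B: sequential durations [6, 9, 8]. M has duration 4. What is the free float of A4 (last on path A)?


ES(A4) = sum of predecessors on chain A = 14
EF(A4) = ES + duration = 14 + 6 = 20
Successor of A4 is M. ES(M) = max(sum(A), sum(B)) = max(20, 23) = 23
Free float = ES(successor) - EF(current) = 23 - 20 = 3

3


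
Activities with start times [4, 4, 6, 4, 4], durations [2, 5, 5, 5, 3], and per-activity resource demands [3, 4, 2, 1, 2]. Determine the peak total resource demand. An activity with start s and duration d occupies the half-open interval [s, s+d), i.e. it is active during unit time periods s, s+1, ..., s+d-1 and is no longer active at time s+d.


Each activity i is active on [start_i, start_i + duration_i).
Compute total resource usage per time slot:
  t=0: active resources = [], total = 0
  t=1: active resources = [], total = 0
  t=2: active resources = [], total = 0
  t=3: active resources = [], total = 0
  t=4: active resources = [3, 4, 1, 2], total = 10
  t=5: active resources = [3, 4, 1, 2], total = 10
  t=6: active resources = [4, 2, 1, 2], total = 9
  t=7: active resources = [4, 2, 1], total = 7
  t=8: active resources = [4, 2, 1], total = 7
  t=9: active resources = [2], total = 2
  t=10: active resources = [2], total = 2
Peak resource demand = 10

10


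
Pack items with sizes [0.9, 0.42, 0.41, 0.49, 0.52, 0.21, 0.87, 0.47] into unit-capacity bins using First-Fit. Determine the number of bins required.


Place items sequentially using First-Fit:
  Item 0.9 -> new Bin 1
  Item 0.42 -> new Bin 2
  Item 0.41 -> Bin 2 (now 0.83)
  Item 0.49 -> new Bin 3
  Item 0.52 -> new Bin 4
  Item 0.21 -> Bin 3 (now 0.7)
  Item 0.87 -> new Bin 5
  Item 0.47 -> Bin 4 (now 0.99)
Total bins used = 5

5


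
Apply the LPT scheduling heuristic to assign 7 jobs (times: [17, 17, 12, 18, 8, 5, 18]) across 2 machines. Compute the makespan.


Sort jobs in decreasing order (LPT): [18, 18, 17, 17, 12, 8, 5]
Assign each job to the least loaded machine:
  Machine 1: jobs [18, 17, 12], load = 47
  Machine 2: jobs [18, 17, 8, 5], load = 48
Makespan = max load = 48

48


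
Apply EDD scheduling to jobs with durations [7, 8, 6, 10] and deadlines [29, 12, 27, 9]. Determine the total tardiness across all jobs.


Sort by due date (EDD order): [(10, 9), (8, 12), (6, 27), (7, 29)]
Compute completion times and tardiness:
  Job 1: p=10, d=9, C=10, tardiness=max(0,10-9)=1
  Job 2: p=8, d=12, C=18, tardiness=max(0,18-12)=6
  Job 3: p=6, d=27, C=24, tardiness=max(0,24-27)=0
  Job 4: p=7, d=29, C=31, tardiness=max(0,31-29)=2
Total tardiness = 9

9


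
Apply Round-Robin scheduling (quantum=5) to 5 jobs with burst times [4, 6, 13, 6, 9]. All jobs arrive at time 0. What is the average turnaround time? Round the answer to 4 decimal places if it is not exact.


Time quantum = 5
Execution trace:
  J1 runs 4 units, time = 4
  J2 runs 5 units, time = 9
  J3 runs 5 units, time = 14
  J4 runs 5 units, time = 19
  J5 runs 5 units, time = 24
  J2 runs 1 units, time = 25
  J3 runs 5 units, time = 30
  J4 runs 1 units, time = 31
  J5 runs 4 units, time = 35
  J3 runs 3 units, time = 38
Finish times: [4, 25, 38, 31, 35]
Average turnaround = 133/5 = 26.6

26.6


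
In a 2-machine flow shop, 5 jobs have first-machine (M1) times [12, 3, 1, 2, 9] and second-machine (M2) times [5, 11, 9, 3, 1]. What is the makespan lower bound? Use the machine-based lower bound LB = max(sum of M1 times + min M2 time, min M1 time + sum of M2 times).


LB1 = sum(M1 times) + min(M2 times) = 27 + 1 = 28
LB2 = min(M1 times) + sum(M2 times) = 1 + 29 = 30
Lower bound = max(LB1, LB2) = max(28, 30) = 30

30


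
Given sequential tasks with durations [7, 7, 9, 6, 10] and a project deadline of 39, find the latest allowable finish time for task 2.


LF(activity 2) = deadline - sum of successor durations
Successors: activities 3 through 5 with durations [9, 6, 10]
Sum of successor durations = 25
LF = 39 - 25 = 14

14


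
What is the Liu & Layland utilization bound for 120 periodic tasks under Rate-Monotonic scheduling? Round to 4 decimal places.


Compute 2^(1/120) = 1.0057929411
Subtract 1: 1.0057929411 - 1 = 0.0057929411
Multiply by n: 120 * 0.0057929411 = 0.6951529320
Round to 4 dp: 0.6952

0.6952


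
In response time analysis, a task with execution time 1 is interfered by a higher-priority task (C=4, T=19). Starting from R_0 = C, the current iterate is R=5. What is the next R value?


R_next = C + ceil(R_prev / T_hp) * C_hp
ceil(5 / 19) = ceil(0.2632) = 1
Interference = 1 * 4 = 4
R_next = 1 + 4 = 5
R_next = R_prev, so the iteration has converged (response time = 5).

5


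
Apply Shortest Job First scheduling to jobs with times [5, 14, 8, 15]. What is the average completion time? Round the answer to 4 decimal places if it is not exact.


SJF order (ascending): [5, 8, 14, 15]
Completion times:
  Job 1: burst=5, C=5
  Job 2: burst=8, C=13
  Job 3: burst=14, C=27
  Job 4: burst=15, C=42
Average completion = 87/4 = 21.75

21.75


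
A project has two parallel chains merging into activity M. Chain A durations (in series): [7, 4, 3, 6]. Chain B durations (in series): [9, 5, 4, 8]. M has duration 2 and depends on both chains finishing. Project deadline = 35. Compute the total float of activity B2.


Forward pass: ES(B2) = sum of predecessors on chain B = 9
EF = ES + duration = 9 + 5 = 14
Backward pass: LF(M) = deadline = 35; LS(M) = 35 - 2 = 33
LF(B2) = LS(M) - sum(successors on chain B) = 33 - 12 = 21
LS = LF - duration = 21 - 5 = 16
Total float = LS - ES = 16 - 9 = 7

7


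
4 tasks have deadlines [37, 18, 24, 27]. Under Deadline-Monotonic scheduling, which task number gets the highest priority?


Sort tasks by relative deadline (ascending):
  Task 2: deadline = 18
  Task 3: deadline = 24
  Task 4: deadline = 27
  Task 1: deadline = 37
Priority order (highest first): [2, 3, 4, 1]
Highest priority task = 2

2


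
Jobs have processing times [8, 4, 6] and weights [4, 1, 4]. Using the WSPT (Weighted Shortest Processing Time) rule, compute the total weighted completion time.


Compute p/w ratios and sort ascending (WSPT): [(6, 4), (8, 4), (4, 1)]
Compute weighted completion times:
  Job (p=6,w=4): C=6, w*C=4*6=24
  Job (p=8,w=4): C=14, w*C=4*14=56
  Job (p=4,w=1): C=18, w*C=1*18=18
Total weighted completion time = 98

98


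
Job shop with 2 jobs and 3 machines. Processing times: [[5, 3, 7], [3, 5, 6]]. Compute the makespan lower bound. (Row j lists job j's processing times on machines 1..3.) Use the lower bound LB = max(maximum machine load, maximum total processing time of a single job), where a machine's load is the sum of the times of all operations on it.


Machine loads:
  Machine 1: 5 + 3 = 8
  Machine 2: 3 + 5 = 8
  Machine 3: 7 + 6 = 13
Max machine load = 13
Job totals:
  Job 1: 15
  Job 2: 14
Max job total = 15
Lower bound = max(13, 15) = 15

15


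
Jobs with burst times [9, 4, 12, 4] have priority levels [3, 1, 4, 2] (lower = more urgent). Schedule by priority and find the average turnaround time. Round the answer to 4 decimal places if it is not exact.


Sort by priority (ascending = highest first):
Order: [(1, 4), (2, 4), (3, 9), (4, 12)]
Completion times:
  Priority 1, burst=4, C=4
  Priority 2, burst=4, C=8
  Priority 3, burst=9, C=17
  Priority 4, burst=12, C=29
Average turnaround = 58/4 = 14.5

14.5


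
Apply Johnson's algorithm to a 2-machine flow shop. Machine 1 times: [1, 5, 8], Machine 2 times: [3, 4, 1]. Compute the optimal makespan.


Apply Johnson's rule:
  Group 1 (a <= b): [(1, 1, 3)]
  Group 2 (a > b): [(2, 5, 4), (3, 8, 1)]
Optimal job order: [1, 2, 3]
Schedule:
  Job 1: M1 done at 1, M2 done at 4
  Job 2: M1 done at 6, M2 done at 10
  Job 3: M1 done at 14, M2 done at 15
Makespan = 15

15


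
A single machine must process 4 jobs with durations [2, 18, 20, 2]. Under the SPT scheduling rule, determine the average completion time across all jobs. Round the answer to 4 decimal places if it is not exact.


Sort jobs by processing time (SPT order): [2, 2, 18, 20]
Compute completion times sequentially:
  Job 1: processing = 2, completes at 2
  Job 2: processing = 2, completes at 4
  Job 3: processing = 18, completes at 22
  Job 4: processing = 20, completes at 42
Sum of completion times = 70
Average completion time = 70/4 = 17.5

17.5


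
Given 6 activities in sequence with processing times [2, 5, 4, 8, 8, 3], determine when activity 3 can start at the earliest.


Activity 3 starts after activities 1 through 2 complete.
Predecessor durations: [2, 5]
ES = 2 + 5 = 7

7


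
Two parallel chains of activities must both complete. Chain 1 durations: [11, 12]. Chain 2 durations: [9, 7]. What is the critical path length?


Path A total = 11 + 12 = 23
Path B total = 9 + 7 = 16
Critical path = longest path = max(23, 16) = 23

23


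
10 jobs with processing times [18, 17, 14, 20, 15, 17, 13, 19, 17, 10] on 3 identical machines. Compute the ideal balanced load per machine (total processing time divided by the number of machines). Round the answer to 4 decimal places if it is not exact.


Total processing time = 18 + 17 + 14 + 20 + 15 + 17 + 13 + 19 + 17 + 10 = 160
Number of machines = 3
Ideal balanced load = 160 / 3 = 53.3333

53.3333


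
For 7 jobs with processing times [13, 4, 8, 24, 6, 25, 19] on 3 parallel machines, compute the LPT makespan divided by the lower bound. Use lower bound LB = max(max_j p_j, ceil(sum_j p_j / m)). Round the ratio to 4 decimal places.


LPT order: [25, 24, 19, 13, 8, 6, 4]
Machine loads after assignment: [35, 32, 32]
LPT makespan = 35
Lower bound = max(max_job, ceil(total/3)) = max(25, 33) = 33
Ratio = 35 / 33 = 1.0606

1.0606


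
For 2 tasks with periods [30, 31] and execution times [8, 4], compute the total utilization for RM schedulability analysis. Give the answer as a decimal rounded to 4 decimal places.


Compute individual utilizations (exact fractions):
  Task 1: C/T = 8/30 = 4/15 (approx. 0.2667)
  Task 2: C/T = 4/31 (approx. 0.129)
Total utilization U = 4/15 + 4/31 = 184/465
Rounded to 4 decimal places: U = 0.3957
RM (Liu & Layland) bound for 2 tasks = 0.828427; compare with U = 184/465 (approx. 0.395699)
U <= bound, so schedulable by RM sufficient condition.

0.3957


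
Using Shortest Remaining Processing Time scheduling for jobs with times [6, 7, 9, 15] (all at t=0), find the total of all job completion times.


Since all jobs arrive at t=0, SRPT equals SPT ordering.
SPT order: [6, 7, 9, 15]
Completion times:
  Job 1: p=6, C=6
  Job 2: p=7, C=13
  Job 3: p=9, C=22
  Job 4: p=15, C=37
Total completion time = 6 + 13 + 22 + 37 = 78

78


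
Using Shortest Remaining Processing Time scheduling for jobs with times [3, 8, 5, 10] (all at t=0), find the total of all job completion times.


Since all jobs arrive at t=0, SRPT equals SPT ordering.
SPT order: [3, 5, 8, 10]
Completion times:
  Job 1: p=3, C=3
  Job 2: p=5, C=8
  Job 3: p=8, C=16
  Job 4: p=10, C=26
Total completion time = 3 + 8 + 16 + 26 = 53

53


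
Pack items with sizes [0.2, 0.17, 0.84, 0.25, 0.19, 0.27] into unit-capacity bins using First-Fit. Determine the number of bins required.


Place items sequentially using First-Fit:
  Item 0.2 -> new Bin 1
  Item 0.17 -> Bin 1 (now 0.37)
  Item 0.84 -> new Bin 2
  Item 0.25 -> Bin 1 (now 0.62)
  Item 0.19 -> Bin 1 (now 0.81)
  Item 0.27 -> new Bin 3
Total bins used = 3

3


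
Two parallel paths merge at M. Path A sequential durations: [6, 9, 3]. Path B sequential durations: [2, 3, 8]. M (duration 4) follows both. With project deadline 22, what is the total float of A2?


Forward pass: ES(A2) = sum of predecessors on chain A = 6
EF = ES + duration = 6 + 9 = 15
Backward pass: LF(M) = deadline = 22; LS(M) = 22 - 4 = 18
LF(A2) = LS(M) - sum(successors on chain A) = 18 - 3 = 15
LS = LF - duration = 15 - 9 = 6
Total float = LS - ES = 6 - 6 = 0

0


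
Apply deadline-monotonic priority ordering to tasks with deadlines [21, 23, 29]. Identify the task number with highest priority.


Sort tasks by relative deadline (ascending):
  Task 1: deadline = 21
  Task 2: deadline = 23
  Task 3: deadline = 29
Priority order (highest first): [1, 2, 3]
Highest priority task = 1

1


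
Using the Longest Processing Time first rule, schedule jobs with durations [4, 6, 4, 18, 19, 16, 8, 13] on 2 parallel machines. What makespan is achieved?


Sort jobs in decreasing order (LPT): [19, 18, 16, 13, 8, 6, 4, 4]
Assign each job to the least loaded machine:
  Machine 1: jobs [19, 13, 8, 4], load = 44
  Machine 2: jobs [18, 16, 6, 4], load = 44
Makespan = max load = 44

44


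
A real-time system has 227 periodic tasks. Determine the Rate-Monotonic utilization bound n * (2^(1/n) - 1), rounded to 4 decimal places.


Compute 2^(1/227) = 1.0030581785
Subtract 1: 1.0030581785 - 1 = 0.0030581785
Multiply by n: 227 * 0.0030581785 = 0.6942065195
Round to 4 dp: 0.6942

0.6942


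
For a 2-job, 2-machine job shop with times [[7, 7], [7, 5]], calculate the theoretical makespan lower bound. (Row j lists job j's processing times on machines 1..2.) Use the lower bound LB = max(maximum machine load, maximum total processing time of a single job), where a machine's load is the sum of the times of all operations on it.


Machine loads:
  Machine 1: 7 + 7 = 14
  Machine 2: 7 + 5 = 12
Max machine load = 14
Job totals:
  Job 1: 14
  Job 2: 12
Max job total = 14
Lower bound = max(14, 14) = 14

14


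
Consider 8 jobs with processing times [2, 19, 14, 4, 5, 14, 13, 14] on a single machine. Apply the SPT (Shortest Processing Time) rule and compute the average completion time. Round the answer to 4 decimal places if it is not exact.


Sort jobs by processing time (SPT order): [2, 4, 5, 13, 14, 14, 14, 19]
Compute completion times sequentially:
  Job 1: processing = 2, completes at 2
  Job 2: processing = 4, completes at 6
  Job 3: processing = 5, completes at 11
  Job 4: processing = 13, completes at 24
  Job 5: processing = 14, completes at 38
  Job 6: processing = 14, completes at 52
  Job 7: processing = 14, completes at 66
  Job 8: processing = 19, completes at 85
Sum of completion times = 284
Average completion time = 284/8 = 35.5

35.5


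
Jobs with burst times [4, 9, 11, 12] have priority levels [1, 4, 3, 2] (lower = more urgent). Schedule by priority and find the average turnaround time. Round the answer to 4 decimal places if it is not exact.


Sort by priority (ascending = highest first):
Order: [(1, 4), (2, 12), (3, 11), (4, 9)]
Completion times:
  Priority 1, burst=4, C=4
  Priority 2, burst=12, C=16
  Priority 3, burst=11, C=27
  Priority 4, burst=9, C=36
Average turnaround = 83/4 = 20.75

20.75


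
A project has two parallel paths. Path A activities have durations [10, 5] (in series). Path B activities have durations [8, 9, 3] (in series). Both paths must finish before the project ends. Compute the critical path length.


Path A total = 10 + 5 = 15
Path B total = 8 + 9 + 3 = 20
Critical path = longest path = max(15, 20) = 20

20


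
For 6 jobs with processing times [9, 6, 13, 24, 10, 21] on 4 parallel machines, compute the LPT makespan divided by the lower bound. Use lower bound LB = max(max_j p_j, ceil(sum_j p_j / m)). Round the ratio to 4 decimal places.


LPT order: [24, 21, 13, 10, 9, 6]
Machine loads after assignment: [24, 21, 19, 19]
LPT makespan = 24
Lower bound = max(max_job, ceil(total/4)) = max(24, 21) = 24
Ratio = 24 / 24 = 1.0

1.0


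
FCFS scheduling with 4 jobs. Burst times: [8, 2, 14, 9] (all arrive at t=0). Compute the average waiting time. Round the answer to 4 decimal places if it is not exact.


FCFS order (as given): [8, 2, 14, 9]
Waiting times:
  Job 1: wait = 0
  Job 2: wait = 8
  Job 3: wait = 10
  Job 4: wait = 24
Sum of waiting times = 42
Average waiting time = 42/4 = 10.5

10.5


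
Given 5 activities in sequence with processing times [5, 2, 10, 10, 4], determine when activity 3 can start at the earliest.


Activity 3 starts after activities 1 through 2 complete.
Predecessor durations: [5, 2]
ES = 5 + 2 = 7

7


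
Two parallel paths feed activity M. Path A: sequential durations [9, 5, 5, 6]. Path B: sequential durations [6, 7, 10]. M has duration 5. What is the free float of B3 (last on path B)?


ES(B3) = sum of predecessors on chain B = 13
EF(B3) = ES + duration = 13 + 10 = 23
Successor of B3 is M. ES(M) = max(sum(A), sum(B)) = max(25, 23) = 25
Free float = ES(successor) - EF(current) = 25 - 23 = 2

2


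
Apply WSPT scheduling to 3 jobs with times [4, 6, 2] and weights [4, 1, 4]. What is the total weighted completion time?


Compute p/w ratios and sort ascending (WSPT): [(2, 4), (4, 4), (6, 1)]
Compute weighted completion times:
  Job (p=2,w=4): C=2, w*C=4*2=8
  Job (p=4,w=4): C=6, w*C=4*6=24
  Job (p=6,w=1): C=12, w*C=1*12=12
Total weighted completion time = 44

44


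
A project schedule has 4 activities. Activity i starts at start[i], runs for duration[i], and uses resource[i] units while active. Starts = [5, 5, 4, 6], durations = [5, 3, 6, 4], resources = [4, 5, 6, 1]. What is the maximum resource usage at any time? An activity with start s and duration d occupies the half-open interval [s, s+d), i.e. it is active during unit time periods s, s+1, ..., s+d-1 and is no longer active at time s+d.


Each activity i is active on [start_i, start_i + duration_i).
Compute total resource usage per time slot:
  t=0: active resources = [], total = 0
  t=1: active resources = [], total = 0
  t=2: active resources = [], total = 0
  t=3: active resources = [], total = 0
  t=4: active resources = [6], total = 6
  t=5: active resources = [4, 5, 6], total = 15
  t=6: active resources = [4, 5, 6, 1], total = 16
  t=7: active resources = [4, 5, 6, 1], total = 16
  t=8: active resources = [4, 6, 1], total = 11
  t=9: active resources = [4, 6, 1], total = 11
Peak resource demand = 16

16


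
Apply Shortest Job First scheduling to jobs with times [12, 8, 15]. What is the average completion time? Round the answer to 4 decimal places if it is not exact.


SJF order (ascending): [8, 12, 15]
Completion times:
  Job 1: burst=8, C=8
  Job 2: burst=12, C=20
  Job 3: burst=15, C=35
Average completion = 63/3 = 21.0

21.0


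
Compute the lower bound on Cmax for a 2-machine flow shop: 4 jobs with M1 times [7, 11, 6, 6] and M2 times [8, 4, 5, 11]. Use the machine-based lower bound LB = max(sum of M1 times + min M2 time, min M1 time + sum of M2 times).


LB1 = sum(M1 times) + min(M2 times) = 30 + 4 = 34
LB2 = min(M1 times) + sum(M2 times) = 6 + 28 = 34
Lower bound = max(LB1, LB2) = max(34, 34) = 34

34


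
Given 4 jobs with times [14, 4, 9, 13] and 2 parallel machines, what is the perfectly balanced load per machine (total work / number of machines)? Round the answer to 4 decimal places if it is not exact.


Total processing time = 14 + 4 + 9 + 13 = 40
Number of machines = 2
Ideal balanced load = 40 / 2 = 20.0

20.0


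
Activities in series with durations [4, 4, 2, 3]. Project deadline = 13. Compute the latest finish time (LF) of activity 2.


LF(activity 2) = deadline - sum of successor durations
Successors: activities 3 through 4 with durations [2, 3]
Sum of successor durations = 5
LF = 13 - 5 = 8

8


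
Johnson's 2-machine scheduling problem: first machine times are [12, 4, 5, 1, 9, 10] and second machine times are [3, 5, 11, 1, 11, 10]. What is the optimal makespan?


Apply Johnson's rule:
  Group 1 (a <= b): [(4, 1, 1), (2, 4, 5), (3, 5, 11), (5, 9, 11), (6, 10, 10)]
  Group 2 (a > b): [(1, 12, 3)]
Optimal job order: [4, 2, 3, 5, 6, 1]
Schedule:
  Job 4: M1 done at 1, M2 done at 2
  Job 2: M1 done at 5, M2 done at 10
  Job 3: M1 done at 10, M2 done at 21
  Job 5: M1 done at 19, M2 done at 32
  Job 6: M1 done at 29, M2 done at 42
  Job 1: M1 done at 41, M2 done at 45
Makespan = 45

45


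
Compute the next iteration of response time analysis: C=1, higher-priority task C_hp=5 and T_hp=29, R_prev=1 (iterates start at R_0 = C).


R_next = C + ceil(R_prev / T_hp) * C_hp
ceil(1 / 29) = ceil(0.0345) = 1
Interference = 1 * 5 = 5
R_next = 1 + 5 = 6

6


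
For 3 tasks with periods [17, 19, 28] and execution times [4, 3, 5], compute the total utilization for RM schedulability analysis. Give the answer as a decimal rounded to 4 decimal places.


Compute individual utilizations (exact fractions):
  Task 1: C/T = 4/17 (approx. 0.2353)
  Task 2: C/T = 3/19 (approx. 0.1579)
  Task 3: C/T = 5/28 (approx. 0.1786)
Total utilization U = 4/17 + 3/19 + 5/28 = 5171/9044
Rounded to 4 decimal places: U = 0.5718
RM (Liu & Layland) bound for 3 tasks = 0.779763; compare with U = 5171/9044 (approx. 0.571760)
U <= bound, so schedulable by RM sufficient condition.

0.5718


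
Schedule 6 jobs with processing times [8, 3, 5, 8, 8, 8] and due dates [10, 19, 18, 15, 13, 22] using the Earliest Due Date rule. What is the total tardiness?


Sort by due date (EDD order): [(8, 10), (8, 13), (8, 15), (5, 18), (3, 19), (8, 22)]
Compute completion times and tardiness:
  Job 1: p=8, d=10, C=8, tardiness=max(0,8-10)=0
  Job 2: p=8, d=13, C=16, tardiness=max(0,16-13)=3
  Job 3: p=8, d=15, C=24, tardiness=max(0,24-15)=9
  Job 4: p=5, d=18, C=29, tardiness=max(0,29-18)=11
  Job 5: p=3, d=19, C=32, tardiness=max(0,32-19)=13
  Job 6: p=8, d=22, C=40, tardiness=max(0,40-22)=18
Total tardiness = 54

54


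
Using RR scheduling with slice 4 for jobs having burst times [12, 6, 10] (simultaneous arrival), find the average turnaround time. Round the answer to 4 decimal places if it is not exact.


Time quantum = 4
Execution trace:
  J1 runs 4 units, time = 4
  J2 runs 4 units, time = 8
  J3 runs 4 units, time = 12
  J1 runs 4 units, time = 16
  J2 runs 2 units, time = 18
  J3 runs 4 units, time = 22
  J1 runs 4 units, time = 26
  J3 runs 2 units, time = 28
Finish times: [26, 18, 28]
Average turnaround = 72/3 = 24.0

24.0


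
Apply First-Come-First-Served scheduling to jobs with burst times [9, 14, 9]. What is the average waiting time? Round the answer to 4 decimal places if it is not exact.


FCFS order (as given): [9, 14, 9]
Waiting times:
  Job 1: wait = 0
  Job 2: wait = 9
  Job 3: wait = 23
Sum of waiting times = 32
Average waiting time = 32/3 = 10.6667

10.6667


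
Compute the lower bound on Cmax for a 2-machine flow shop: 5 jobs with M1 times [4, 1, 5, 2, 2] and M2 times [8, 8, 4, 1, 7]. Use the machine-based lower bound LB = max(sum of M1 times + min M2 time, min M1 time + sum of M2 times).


LB1 = sum(M1 times) + min(M2 times) = 14 + 1 = 15
LB2 = min(M1 times) + sum(M2 times) = 1 + 28 = 29
Lower bound = max(LB1, LB2) = max(15, 29) = 29

29


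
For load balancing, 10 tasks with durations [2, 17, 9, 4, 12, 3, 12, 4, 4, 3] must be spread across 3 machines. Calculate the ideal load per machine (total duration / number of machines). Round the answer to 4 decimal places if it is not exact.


Total processing time = 2 + 17 + 9 + 4 + 12 + 3 + 12 + 4 + 4 + 3 = 70
Number of machines = 3
Ideal balanced load = 70 / 3 = 23.3333

23.3333


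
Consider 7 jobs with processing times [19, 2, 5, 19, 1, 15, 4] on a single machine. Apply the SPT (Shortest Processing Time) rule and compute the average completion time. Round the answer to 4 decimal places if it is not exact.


Sort jobs by processing time (SPT order): [1, 2, 4, 5, 15, 19, 19]
Compute completion times sequentially:
  Job 1: processing = 1, completes at 1
  Job 2: processing = 2, completes at 3
  Job 3: processing = 4, completes at 7
  Job 4: processing = 5, completes at 12
  Job 5: processing = 15, completes at 27
  Job 6: processing = 19, completes at 46
  Job 7: processing = 19, completes at 65
Sum of completion times = 161
Average completion time = 161/7 = 23.0

23.0


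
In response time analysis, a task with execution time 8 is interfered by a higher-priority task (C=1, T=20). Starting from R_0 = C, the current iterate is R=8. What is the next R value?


R_next = C + ceil(R_prev / T_hp) * C_hp
ceil(8 / 20) = ceil(0.4) = 1
Interference = 1 * 1 = 1
R_next = 8 + 1 = 9

9


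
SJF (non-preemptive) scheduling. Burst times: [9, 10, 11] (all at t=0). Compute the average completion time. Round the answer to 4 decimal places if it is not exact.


SJF order (ascending): [9, 10, 11]
Completion times:
  Job 1: burst=9, C=9
  Job 2: burst=10, C=19
  Job 3: burst=11, C=30
Average completion = 58/3 = 19.3333

19.3333


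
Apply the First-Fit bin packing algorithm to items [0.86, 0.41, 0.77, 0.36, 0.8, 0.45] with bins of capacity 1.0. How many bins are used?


Place items sequentially using First-Fit:
  Item 0.86 -> new Bin 1
  Item 0.41 -> new Bin 2
  Item 0.77 -> new Bin 3
  Item 0.36 -> Bin 2 (now 0.77)
  Item 0.8 -> new Bin 4
  Item 0.45 -> new Bin 5
Total bins used = 5

5


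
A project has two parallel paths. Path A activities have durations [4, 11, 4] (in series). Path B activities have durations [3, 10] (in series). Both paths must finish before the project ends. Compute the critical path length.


Path A total = 4 + 11 + 4 = 19
Path B total = 3 + 10 = 13
Critical path = longest path = max(19, 13) = 19

19


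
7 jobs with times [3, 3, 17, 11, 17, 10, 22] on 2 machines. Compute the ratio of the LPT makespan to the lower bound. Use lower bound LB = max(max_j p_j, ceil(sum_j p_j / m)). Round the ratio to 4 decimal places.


LPT order: [22, 17, 17, 11, 10, 3, 3]
Machine loads after assignment: [43, 40]
LPT makespan = 43
Lower bound = max(max_job, ceil(total/2)) = max(22, 42) = 42
Ratio = 43 / 42 = 1.0238

1.0238


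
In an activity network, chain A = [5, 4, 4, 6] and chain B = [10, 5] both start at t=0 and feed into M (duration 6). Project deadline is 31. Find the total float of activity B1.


Forward pass: ES(B1) = sum of predecessors on chain B = 0
EF = ES + duration = 0 + 10 = 10
Backward pass: LF(M) = deadline = 31; LS(M) = 31 - 6 = 25
LF(B1) = LS(M) - sum(successors on chain B) = 25 - 5 = 20
LS = LF - duration = 20 - 10 = 10
Total float = LS - ES = 10 - 0 = 10

10


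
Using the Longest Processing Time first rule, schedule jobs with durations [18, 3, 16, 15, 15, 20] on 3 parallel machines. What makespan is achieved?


Sort jobs in decreasing order (LPT): [20, 18, 16, 15, 15, 3]
Assign each job to the least loaded machine:
  Machine 1: jobs [20, 3], load = 23
  Machine 2: jobs [18, 15], load = 33
  Machine 3: jobs [16, 15], load = 31
Makespan = max load = 33

33


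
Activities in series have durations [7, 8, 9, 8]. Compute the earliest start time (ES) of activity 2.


Activity 2 starts after activities 1 through 1 complete.
Predecessor durations: [7]
ES = 7 = 7

7


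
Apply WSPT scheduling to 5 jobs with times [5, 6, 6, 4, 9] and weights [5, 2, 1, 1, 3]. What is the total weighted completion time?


Compute p/w ratios and sort ascending (WSPT): [(5, 5), (6, 2), (9, 3), (4, 1), (6, 1)]
Compute weighted completion times:
  Job (p=5,w=5): C=5, w*C=5*5=25
  Job (p=6,w=2): C=11, w*C=2*11=22
  Job (p=9,w=3): C=20, w*C=3*20=60
  Job (p=4,w=1): C=24, w*C=1*24=24
  Job (p=6,w=1): C=30, w*C=1*30=30
Total weighted completion time = 161

161


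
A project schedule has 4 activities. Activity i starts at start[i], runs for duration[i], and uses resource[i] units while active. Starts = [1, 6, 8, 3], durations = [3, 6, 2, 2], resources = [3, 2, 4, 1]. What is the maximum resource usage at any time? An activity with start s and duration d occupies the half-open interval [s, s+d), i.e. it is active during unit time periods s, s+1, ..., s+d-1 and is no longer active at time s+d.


Each activity i is active on [start_i, start_i + duration_i).
Compute total resource usage per time slot:
  t=0: active resources = [], total = 0
  t=1: active resources = [3], total = 3
  t=2: active resources = [3], total = 3
  t=3: active resources = [3, 1], total = 4
  t=4: active resources = [1], total = 1
  t=5: active resources = [], total = 0
  t=6: active resources = [2], total = 2
  t=7: active resources = [2], total = 2
  t=8: active resources = [2, 4], total = 6
  t=9: active resources = [2, 4], total = 6
  t=10: active resources = [2], total = 2
  t=11: active resources = [2], total = 2
Peak resource demand = 6

6


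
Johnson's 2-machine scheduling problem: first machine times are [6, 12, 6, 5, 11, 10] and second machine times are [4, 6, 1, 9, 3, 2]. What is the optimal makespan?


Apply Johnson's rule:
  Group 1 (a <= b): [(4, 5, 9)]
  Group 2 (a > b): [(2, 12, 6), (1, 6, 4), (5, 11, 3), (6, 10, 2), (3, 6, 1)]
Optimal job order: [4, 2, 1, 5, 6, 3]
Schedule:
  Job 4: M1 done at 5, M2 done at 14
  Job 2: M1 done at 17, M2 done at 23
  Job 1: M1 done at 23, M2 done at 27
  Job 5: M1 done at 34, M2 done at 37
  Job 6: M1 done at 44, M2 done at 46
  Job 3: M1 done at 50, M2 done at 51
Makespan = 51

51


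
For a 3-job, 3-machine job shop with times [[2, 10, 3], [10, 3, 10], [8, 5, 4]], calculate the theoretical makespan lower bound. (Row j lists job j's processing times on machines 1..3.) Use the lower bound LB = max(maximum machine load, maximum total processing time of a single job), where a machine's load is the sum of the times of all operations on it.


Machine loads:
  Machine 1: 2 + 10 + 8 = 20
  Machine 2: 10 + 3 + 5 = 18
  Machine 3: 3 + 10 + 4 = 17
Max machine load = 20
Job totals:
  Job 1: 15
  Job 2: 23
  Job 3: 17
Max job total = 23
Lower bound = max(20, 23) = 23

23


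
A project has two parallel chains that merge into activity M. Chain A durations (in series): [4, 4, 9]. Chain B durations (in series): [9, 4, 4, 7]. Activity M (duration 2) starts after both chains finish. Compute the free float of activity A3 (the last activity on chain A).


ES(A3) = sum of predecessors on chain A = 8
EF(A3) = ES + duration = 8 + 9 = 17
Successor of A3 is M. ES(M) = max(sum(A), sum(B)) = max(17, 24) = 24
Free float = ES(successor) - EF(current) = 24 - 17 = 7

7


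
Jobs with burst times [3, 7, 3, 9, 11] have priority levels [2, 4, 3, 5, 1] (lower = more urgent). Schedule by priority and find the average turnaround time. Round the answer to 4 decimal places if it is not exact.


Sort by priority (ascending = highest first):
Order: [(1, 11), (2, 3), (3, 3), (4, 7), (5, 9)]
Completion times:
  Priority 1, burst=11, C=11
  Priority 2, burst=3, C=14
  Priority 3, burst=3, C=17
  Priority 4, burst=7, C=24
  Priority 5, burst=9, C=33
Average turnaround = 99/5 = 19.8

19.8


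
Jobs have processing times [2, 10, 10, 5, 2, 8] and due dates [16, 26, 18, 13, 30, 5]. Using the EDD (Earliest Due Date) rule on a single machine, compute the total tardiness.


Sort by due date (EDD order): [(8, 5), (5, 13), (2, 16), (10, 18), (10, 26), (2, 30)]
Compute completion times and tardiness:
  Job 1: p=8, d=5, C=8, tardiness=max(0,8-5)=3
  Job 2: p=5, d=13, C=13, tardiness=max(0,13-13)=0
  Job 3: p=2, d=16, C=15, tardiness=max(0,15-16)=0
  Job 4: p=10, d=18, C=25, tardiness=max(0,25-18)=7
  Job 5: p=10, d=26, C=35, tardiness=max(0,35-26)=9
  Job 6: p=2, d=30, C=37, tardiness=max(0,37-30)=7
Total tardiness = 26

26


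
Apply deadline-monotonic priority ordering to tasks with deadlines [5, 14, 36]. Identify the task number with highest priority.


Sort tasks by relative deadline (ascending):
  Task 1: deadline = 5
  Task 2: deadline = 14
  Task 3: deadline = 36
Priority order (highest first): [1, 2, 3]
Highest priority task = 1

1


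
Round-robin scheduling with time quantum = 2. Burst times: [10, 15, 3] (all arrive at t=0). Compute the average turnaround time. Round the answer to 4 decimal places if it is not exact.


Time quantum = 2
Execution trace:
  J1 runs 2 units, time = 2
  J2 runs 2 units, time = 4
  J3 runs 2 units, time = 6
  J1 runs 2 units, time = 8
  J2 runs 2 units, time = 10
  J3 runs 1 units, time = 11
  J1 runs 2 units, time = 13
  J2 runs 2 units, time = 15
  J1 runs 2 units, time = 17
  J2 runs 2 units, time = 19
  J1 runs 2 units, time = 21
  J2 runs 2 units, time = 23
  J2 runs 2 units, time = 25
  J2 runs 2 units, time = 27
  J2 runs 1 units, time = 28
Finish times: [21, 28, 11]
Average turnaround = 60/3 = 20.0

20.0


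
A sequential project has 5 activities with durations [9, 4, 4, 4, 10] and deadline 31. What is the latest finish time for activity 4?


LF(activity 4) = deadline - sum of successor durations
Successors: activities 5 through 5 with durations [10]
Sum of successor durations = 10
LF = 31 - 10 = 21

21


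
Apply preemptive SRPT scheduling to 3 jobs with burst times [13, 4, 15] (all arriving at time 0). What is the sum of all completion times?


Since all jobs arrive at t=0, SRPT equals SPT ordering.
SPT order: [4, 13, 15]
Completion times:
  Job 1: p=4, C=4
  Job 2: p=13, C=17
  Job 3: p=15, C=32
Total completion time = 4 + 17 + 32 = 53

53


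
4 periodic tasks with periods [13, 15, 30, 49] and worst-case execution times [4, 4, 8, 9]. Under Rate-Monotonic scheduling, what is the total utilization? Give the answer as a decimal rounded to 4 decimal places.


Compute individual utilizations (exact fractions):
  Task 1: C/T = 4/13 (approx. 0.3077)
  Task 2: C/T = 4/15 (approx. 0.2667)
  Task 3: C/T = 8/30 = 4/15 (approx. 0.2667)
  Task 4: C/T = 9/49 (approx. 0.1837)
Total utilization U = 4/13 + 4/15 + 4/15 + 9/49 = 9791/9555
Rounded to 4 decimal places: U = 1.0247
RM (Liu & Layland) bound for 4 tasks = 0.756828; compare with U = 9791/9555 (approx. 1.024699)
U > 1, so the task set is not schedulable (processor overloaded).

1.0247


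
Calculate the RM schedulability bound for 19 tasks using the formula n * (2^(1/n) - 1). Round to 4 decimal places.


Compute 2^(1/19) = 1.0371550444
Subtract 1: 1.0371550444 - 1 = 0.0371550444
Multiply by n: 19 * 0.0371550444 = 0.7059458436
Round to 4 dp: 0.7059

0.7059


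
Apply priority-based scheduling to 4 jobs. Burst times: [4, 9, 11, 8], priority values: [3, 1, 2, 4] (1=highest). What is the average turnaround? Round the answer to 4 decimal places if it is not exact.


Sort by priority (ascending = highest first):
Order: [(1, 9), (2, 11), (3, 4), (4, 8)]
Completion times:
  Priority 1, burst=9, C=9
  Priority 2, burst=11, C=20
  Priority 3, burst=4, C=24
  Priority 4, burst=8, C=32
Average turnaround = 85/4 = 21.25

21.25


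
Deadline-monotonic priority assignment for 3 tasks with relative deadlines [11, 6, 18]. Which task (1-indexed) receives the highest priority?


Sort tasks by relative deadline (ascending):
  Task 2: deadline = 6
  Task 1: deadline = 11
  Task 3: deadline = 18
Priority order (highest first): [2, 1, 3]
Highest priority task = 2

2


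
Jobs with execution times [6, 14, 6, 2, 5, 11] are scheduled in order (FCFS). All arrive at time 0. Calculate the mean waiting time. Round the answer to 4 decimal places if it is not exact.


FCFS order (as given): [6, 14, 6, 2, 5, 11]
Waiting times:
  Job 1: wait = 0
  Job 2: wait = 6
  Job 3: wait = 20
  Job 4: wait = 26
  Job 5: wait = 28
  Job 6: wait = 33
Sum of waiting times = 113
Average waiting time = 113/6 = 18.8333

18.8333


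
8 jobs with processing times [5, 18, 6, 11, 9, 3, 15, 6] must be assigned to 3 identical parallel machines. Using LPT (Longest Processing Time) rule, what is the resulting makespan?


Sort jobs in decreasing order (LPT): [18, 15, 11, 9, 6, 6, 5, 3]
Assign each job to the least loaded machine:
  Machine 1: jobs [18, 6], load = 24
  Machine 2: jobs [15, 6, 3], load = 24
  Machine 3: jobs [11, 9, 5], load = 25
Makespan = max load = 25

25
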